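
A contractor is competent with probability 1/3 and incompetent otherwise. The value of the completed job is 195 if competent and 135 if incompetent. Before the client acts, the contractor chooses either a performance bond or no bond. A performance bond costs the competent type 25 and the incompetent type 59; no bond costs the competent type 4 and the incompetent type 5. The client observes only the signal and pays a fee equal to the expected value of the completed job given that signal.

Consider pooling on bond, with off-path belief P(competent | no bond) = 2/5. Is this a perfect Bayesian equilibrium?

At the pooled signal (bond) the client holds the prior 1/3 and pays 1/3·195 + 2/3·135 = 155. Off-path (no bond) belief 2/5 gives 2/5·195 + 3/5·135 = 159.
Competent: bond gives 155 − 25 = 130; no bond gives 159 − 4 = 155. Deviates. ✗
Incompetent: bond gives 155 − 59 = 96; no bond gives 159 − 5 = 154. Deviates. ✗

No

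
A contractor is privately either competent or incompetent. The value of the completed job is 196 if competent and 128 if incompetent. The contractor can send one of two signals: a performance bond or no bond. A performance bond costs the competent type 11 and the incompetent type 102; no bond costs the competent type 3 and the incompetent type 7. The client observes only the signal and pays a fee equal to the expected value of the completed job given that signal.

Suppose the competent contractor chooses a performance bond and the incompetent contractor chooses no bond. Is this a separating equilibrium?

Yes

If types separate, bond earns payment 196 and no bond earns 128.
Competent: bond gives 196 − 11 = 185; no bond gives 128 − 3 = 125. No deviation. ✓
Incompetent: no bond gives 128 − 7 = 121; bond gives 196 − 102 = 94. No deviation. ✓
Neither type gains from mimicking the other.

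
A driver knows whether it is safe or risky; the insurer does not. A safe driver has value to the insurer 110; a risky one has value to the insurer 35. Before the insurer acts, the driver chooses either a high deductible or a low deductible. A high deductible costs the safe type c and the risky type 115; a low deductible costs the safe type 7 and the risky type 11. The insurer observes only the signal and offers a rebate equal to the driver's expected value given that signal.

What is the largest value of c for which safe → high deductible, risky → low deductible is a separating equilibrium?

Under separation: high deductible → safe (pays 110); low deductible → risky (pays 35).
Risky: 35 − 11 = 24 ≥ 110 − 115 = -5. Holds regardless of c. ✓
Safe: 110 − c ≥ 35 − 7, so c ≤ 110 − 28 = 82.

82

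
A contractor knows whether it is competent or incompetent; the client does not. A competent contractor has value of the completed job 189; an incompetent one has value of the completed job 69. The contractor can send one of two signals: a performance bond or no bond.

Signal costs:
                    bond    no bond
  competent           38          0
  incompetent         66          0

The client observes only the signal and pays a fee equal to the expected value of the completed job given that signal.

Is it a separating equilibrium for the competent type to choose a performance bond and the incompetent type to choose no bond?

No

If types separate, bond earns payment 189 and no bond earns 69.
Competent: bond gives 189 − 38 = 151; no bond gives 69 − 0 = 69. No deviation. ✓
Incompetent: no bond gives 69 − 0 = 69; bond gives 189 − 66 = 123. Would deviate. ✗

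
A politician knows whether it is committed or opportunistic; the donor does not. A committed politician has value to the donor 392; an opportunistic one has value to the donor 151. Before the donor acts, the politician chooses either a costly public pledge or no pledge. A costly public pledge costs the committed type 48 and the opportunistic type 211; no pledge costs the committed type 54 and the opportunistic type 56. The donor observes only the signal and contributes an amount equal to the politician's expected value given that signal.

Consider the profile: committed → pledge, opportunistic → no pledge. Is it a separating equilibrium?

If types separate, pledge earns payment 392 and no pledge earns 151.
Committed: pledge gives 392 − 48 = 344; no pledge gives 151 − 54 = 97. No deviation. ✓
Opportunistic: no pledge gives 151 − 56 = 95; pledge gives 392 − 211 = 181. Would deviate. ✗

No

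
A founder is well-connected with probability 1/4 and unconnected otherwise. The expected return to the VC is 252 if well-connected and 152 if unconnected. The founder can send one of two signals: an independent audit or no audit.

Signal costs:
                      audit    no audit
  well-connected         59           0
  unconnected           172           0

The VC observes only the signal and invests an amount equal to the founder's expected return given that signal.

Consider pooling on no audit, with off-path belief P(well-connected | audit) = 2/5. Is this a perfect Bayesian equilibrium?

On the equilibrium path (no audit) the VC holds the prior 1/4 and pays 1/4·252 + 3/4·152 = 177. Off-path (audit) belief 2/5 gives 2/5·252 + 3/5·152 = 192.
Well-connected: no audit gives 177 − 0 = 177; audit gives 192 − 59 = 133. Stays. ✓
Unconnected: no audit gives 177 − 0 = 177; audit gives 192 − 172 = 20. Stays. ✓
Beliefs are Bayes-consistent on-path and both types best-respond.

Yes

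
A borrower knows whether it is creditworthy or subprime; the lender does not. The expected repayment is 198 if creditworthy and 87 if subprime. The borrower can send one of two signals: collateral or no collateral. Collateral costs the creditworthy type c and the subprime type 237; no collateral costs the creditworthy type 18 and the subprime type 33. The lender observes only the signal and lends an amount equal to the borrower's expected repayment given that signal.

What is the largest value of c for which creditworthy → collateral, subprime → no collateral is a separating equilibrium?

Under separation: collateral → creditworthy (pays 198); no collateral → subprime (pays 87).
Subprime: 87 − 33 = 54 ≥ 198 − 237 = -39. Holds regardless of c. ✓
Creditworthy: 198 − c ≥ 87 − 18, so c ≤ 198 − 69 = 129.

129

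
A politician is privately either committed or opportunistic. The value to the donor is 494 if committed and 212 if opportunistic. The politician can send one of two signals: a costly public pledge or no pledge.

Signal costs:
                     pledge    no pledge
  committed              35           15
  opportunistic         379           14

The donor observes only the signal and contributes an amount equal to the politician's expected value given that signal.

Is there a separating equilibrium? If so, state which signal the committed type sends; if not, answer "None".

Try committed → pledge, opportunistic → no pledge:
  If types separate, pledge earns payment 494 and no pledge earns 212.
  Committed: pledge gives 494 − 35 = 459; no pledge gives 212 − 15 = 197. No deviation. ✓
  Opportunistic: no pledge gives 212 − 14 = 198; pledge gives 494 − 379 = 115. No deviation. ✓
Both hold — the committed type sends pledge.

pledge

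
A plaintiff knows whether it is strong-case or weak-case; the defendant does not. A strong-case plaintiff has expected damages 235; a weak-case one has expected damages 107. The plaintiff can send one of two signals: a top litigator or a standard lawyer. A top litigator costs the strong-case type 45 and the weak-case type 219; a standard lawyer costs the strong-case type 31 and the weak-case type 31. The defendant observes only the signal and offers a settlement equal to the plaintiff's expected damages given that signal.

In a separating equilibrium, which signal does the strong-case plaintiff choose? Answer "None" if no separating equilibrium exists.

top litigator

Try strong-case → top litigator, weak-case → standard lawyer:
  If types separate, top litigator earns payment 235 and standard lawyer earns 107.
  Strong-case: top litigator gives 235 − 45 = 190; standard lawyer gives 107 − 31 = 76. No deviation. ✓
  Weak-case: standard lawyer gives 107 − 31 = 76; top litigator gives 235 − 219 = 16. No deviation. ✓
Both hold — the strong-case type sends top litigator.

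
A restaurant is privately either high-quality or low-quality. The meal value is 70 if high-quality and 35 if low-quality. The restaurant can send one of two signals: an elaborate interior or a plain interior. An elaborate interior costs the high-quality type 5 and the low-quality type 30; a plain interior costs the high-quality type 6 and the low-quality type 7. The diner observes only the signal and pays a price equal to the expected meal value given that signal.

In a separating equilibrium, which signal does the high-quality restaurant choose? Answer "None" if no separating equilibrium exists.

Try high-quality → elaborate interior, low-quality → plain interior:
  If types separate, elaborate interior earns payment 70 and plain interior earns 35.
  High-quality: elaborate interior gives 70 − 5 = 65; plain interior gives 35 − 6 = 29. No deviation. ✓
  Low-quality: plain interior gives 35 − 7 = 28; elaborate interior gives 70 − 30 = 40. Would deviate. ✗
Try high-quality → plain interior, low-quality → elaborate interior:
  If types separate, plain interior earns payment 70 and elaborate interior earns 35.
  High-quality: plain interior gives 70 − 6 = 64; elaborate interior gives 35 − 5 = 30. No deviation. ✓
  Low-quality: elaborate interior gives 35 − 30 = 5; plain interior gives 70 − 7 = 63. Would deviate. ✗
Neither assignment is incentive-compatible.

None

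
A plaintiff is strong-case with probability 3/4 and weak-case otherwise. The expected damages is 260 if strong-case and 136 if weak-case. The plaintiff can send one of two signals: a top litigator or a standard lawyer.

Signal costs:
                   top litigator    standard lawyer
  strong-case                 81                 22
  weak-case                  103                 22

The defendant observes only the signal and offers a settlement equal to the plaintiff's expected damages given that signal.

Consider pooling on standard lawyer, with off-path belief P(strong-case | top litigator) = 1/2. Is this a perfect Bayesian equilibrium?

At the pooled signal (standard lawyer) the defendant holds the prior 3/4 and pays 3/4·260 + 1/4·136 = 229. Off-path (top litigator) belief 1/2 gives 1/2·260 + 1/2·136 = 198.
Strong-case: standard lawyer gives 229 − 22 = 207; top litigator gives 198 − 81 = 117. Stays. ✓
Weak-case: standard lawyer gives 229 − 22 = 207; top litigator gives 198 − 103 = 95. Stays. ✓

Yes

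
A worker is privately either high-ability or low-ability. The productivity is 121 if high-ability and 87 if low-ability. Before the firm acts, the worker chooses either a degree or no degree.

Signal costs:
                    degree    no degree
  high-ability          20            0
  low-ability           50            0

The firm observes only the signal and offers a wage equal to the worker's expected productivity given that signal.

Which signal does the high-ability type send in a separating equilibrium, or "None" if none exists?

Try high-ability → degree, low-ability → no degree:
  If types separate, degree earns payment 121 and no degree earns 87.
  High-ability: degree gives 121 − 20 = 101; no degree gives 87 − 0 = 87. No deviation. ✓
  Low-ability: no degree gives 87 − 0 = 87; degree gives 121 − 50 = 71. No deviation. ✓
Both hold — the high-ability type sends degree.

degree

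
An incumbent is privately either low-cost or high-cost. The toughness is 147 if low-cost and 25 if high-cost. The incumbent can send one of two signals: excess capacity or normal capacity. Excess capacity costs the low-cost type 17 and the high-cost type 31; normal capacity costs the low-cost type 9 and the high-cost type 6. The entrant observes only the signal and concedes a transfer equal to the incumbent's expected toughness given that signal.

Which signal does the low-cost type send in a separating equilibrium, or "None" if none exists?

Try low-cost → excess capacity, high-cost → normal capacity:
  If types separate, excess capacity earns payment 147 and normal capacity earns 25.
  Low-cost: excess capacity gives 147 − 17 = 130; normal capacity gives 25 − 9 = 16. No deviation. ✓
  High-cost: normal capacity gives 25 − 6 = 19; excess capacity gives 147 − 31 = 116. Would deviate. ✗
Try low-cost → normal capacity, high-cost → excess capacity:
  If types separate, normal capacity earns payment 147 and excess capacity earns 25.
  Low-cost: normal capacity gives 147 − 9 = 138; excess capacity gives 25 − 17 = 8. No deviation. ✓
  High-cost: excess capacity gives 25 − 31 = -6; normal capacity gives 147 − 6 = 141. Would deviate. ✗
Neither assignment is incentive-compatible.

None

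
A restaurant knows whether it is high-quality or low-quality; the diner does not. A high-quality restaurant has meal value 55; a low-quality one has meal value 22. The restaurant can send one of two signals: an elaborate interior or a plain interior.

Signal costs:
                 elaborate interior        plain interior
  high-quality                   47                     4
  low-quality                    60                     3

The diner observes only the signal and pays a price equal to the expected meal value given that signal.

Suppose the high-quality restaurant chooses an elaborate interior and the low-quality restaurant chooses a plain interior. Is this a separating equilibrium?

Under separation the diner infers type exactly: elaborate interior → high-quality (pays 55), plain interior → low-quality (pays 22).
High-quality: elaborate interior gives 55 − 47 = 8; plain interior gives 22 − 4 = 18. Would deviate. ✗
Low-quality: plain interior gives 22 − 3 = 19; elaborate interior gives 55 − 60 = -5. No deviation. ✓

No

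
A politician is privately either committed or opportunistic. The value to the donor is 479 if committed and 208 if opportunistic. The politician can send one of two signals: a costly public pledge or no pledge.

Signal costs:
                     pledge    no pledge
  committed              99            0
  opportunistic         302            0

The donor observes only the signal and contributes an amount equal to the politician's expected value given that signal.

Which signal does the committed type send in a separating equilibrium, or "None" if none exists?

pledge

Try committed → pledge, opportunistic → no pledge:
  Under separation the donor infers type exactly: pledge → committed (pays 479), no pledge → opportunistic (pays 208).
  Committed: pledge gives 479 − 99 = 380; no pledge gives 208 − 0 = 208. No deviation. ✓
  Opportunistic: no pledge gives 208 − 0 = 208; pledge gives 479 − 302 = 177. No deviation. ✓
Both hold — the committed type sends pledge.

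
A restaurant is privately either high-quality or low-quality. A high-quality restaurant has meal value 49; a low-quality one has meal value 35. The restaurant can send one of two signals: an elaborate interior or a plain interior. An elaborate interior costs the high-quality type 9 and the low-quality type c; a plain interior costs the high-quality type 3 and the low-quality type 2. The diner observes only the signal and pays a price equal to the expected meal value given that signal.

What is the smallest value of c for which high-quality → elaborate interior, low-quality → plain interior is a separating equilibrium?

Under separation: elaborate interior → high-quality (pays 49); plain interior → low-quality (pays 35).
High-quality: 49 − 9 = 40 ≥ 35 − 3 = 32. Holds regardless of c. ✓
Low-quality: 35 − 2 ≥ 49 − c, so c ≥ 49 − 33 = 16.

16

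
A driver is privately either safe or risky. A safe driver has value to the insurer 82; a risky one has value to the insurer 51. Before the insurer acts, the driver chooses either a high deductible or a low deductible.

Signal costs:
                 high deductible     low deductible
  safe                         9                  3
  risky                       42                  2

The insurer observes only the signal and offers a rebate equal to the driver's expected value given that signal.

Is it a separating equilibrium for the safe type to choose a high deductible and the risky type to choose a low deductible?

Yes

Under separation the insurer infers type exactly: high deductible → safe (pays 82), low deductible → risky (pays 51).
Safe: high deductible gives 82 − 9 = 73; low deductible gives 51 − 3 = 48. No deviation. ✓
Risky: low deductible gives 51 − 2 = 49; high deductible gives 82 − 42 = 40. No deviation. ✓
Neither type gains from mimicking the other.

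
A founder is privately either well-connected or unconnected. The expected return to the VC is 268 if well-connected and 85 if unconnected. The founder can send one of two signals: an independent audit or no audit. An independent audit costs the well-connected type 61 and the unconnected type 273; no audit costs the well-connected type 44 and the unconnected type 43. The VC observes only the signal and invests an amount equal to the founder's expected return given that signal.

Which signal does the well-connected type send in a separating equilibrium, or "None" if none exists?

audit

Try well-connected → audit, unconnected → no audit:
  If types separate, audit earns payment 268 and no audit earns 85.
  Well-connected: audit gives 268 − 61 = 207; no audit gives 85 − 44 = 41. No deviation. ✓
  Unconnected: no audit gives 85 − 43 = 42; audit gives 268 − 273 = -5. No deviation. ✓
Both hold — the well-connected type sends audit.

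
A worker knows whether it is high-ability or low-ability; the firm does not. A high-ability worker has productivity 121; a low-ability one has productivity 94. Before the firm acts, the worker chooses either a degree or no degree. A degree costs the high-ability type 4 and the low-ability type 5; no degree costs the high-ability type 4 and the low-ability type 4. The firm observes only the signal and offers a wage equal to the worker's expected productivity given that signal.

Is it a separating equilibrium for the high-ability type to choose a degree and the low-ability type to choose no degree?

Under separation the firm infers type exactly: degree → high-ability (pays 121), no degree → low-ability (pays 94).
High-ability: degree gives 121 − 4 = 117; no degree gives 94 − 4 = 90. No deviation. ✓
Low-ability: no degree gives 94 − 4 = 90; degree gives 121 − 5 = 116. Would deviate. ✗

No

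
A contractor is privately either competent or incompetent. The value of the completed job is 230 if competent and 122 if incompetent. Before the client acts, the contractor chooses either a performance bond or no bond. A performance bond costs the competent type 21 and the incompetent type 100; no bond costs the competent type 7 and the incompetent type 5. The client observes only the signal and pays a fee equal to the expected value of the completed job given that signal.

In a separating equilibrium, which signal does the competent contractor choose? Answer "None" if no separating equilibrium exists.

None

Try competent → bond, incompetent → no bond:
  If types separate, bond earns payment 230 and no bond earns 122.
  Competent: bond gives 230 − 21 = 209; no bond gives 122 − 7 = 115. No deviation. ✓
  Incompetent: no bond gives 122 − 5 = 117; bond gives 230 − 100 = 130. Would deviate. ✗
Try competent → no bond, incompetent → bond:
  If types separate, no bond earns payment 230 and bond earns 122.
  Competent: no bond gives 230 − 7 = 223; bond gives 122 − 21 = 101. No deviation. ✓
  Incompetent: bond gives 122 − 100 = 22; no bond gives 230 − 5 = 225. Would deviate. ✗
Neither assignment is incentive-compatible.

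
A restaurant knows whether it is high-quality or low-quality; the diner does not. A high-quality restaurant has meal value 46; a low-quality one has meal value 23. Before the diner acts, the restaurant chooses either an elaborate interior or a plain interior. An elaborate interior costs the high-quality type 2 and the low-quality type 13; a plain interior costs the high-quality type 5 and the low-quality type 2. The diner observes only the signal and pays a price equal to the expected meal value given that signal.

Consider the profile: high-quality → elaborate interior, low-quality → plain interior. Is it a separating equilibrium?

If types separate, elaborate interior earns payment 46 and plain interior earns 23.
High-quality: elaborate interior gives 46 − 2 = 44; plain interior gives 23 − 5 = 18. No deviation. ✓
Low-quality: plain interior gives 23 − 2 = 21; elaborate interior gives 46 − 13 = 33. Would deviate. ✗

No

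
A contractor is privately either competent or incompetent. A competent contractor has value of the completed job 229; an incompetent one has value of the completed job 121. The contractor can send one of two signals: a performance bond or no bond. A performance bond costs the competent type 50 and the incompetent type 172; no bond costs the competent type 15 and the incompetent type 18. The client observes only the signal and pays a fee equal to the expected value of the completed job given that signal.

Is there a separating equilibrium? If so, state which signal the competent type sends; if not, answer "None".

bond

Try competent → bond, incompetent → no bond:
  If types separate, bond earns payment 229 and no bond earns 121.
  Competent: bond gives 229 − 50 = 179; no bond gives 121 − 15 = 106. No deviation. ✓
  Incompetent: no bond gives 121 − 18 = 103; bond gives 229 − 172 = 57. No deviation. ✓
Both hold — the competent type sends bond.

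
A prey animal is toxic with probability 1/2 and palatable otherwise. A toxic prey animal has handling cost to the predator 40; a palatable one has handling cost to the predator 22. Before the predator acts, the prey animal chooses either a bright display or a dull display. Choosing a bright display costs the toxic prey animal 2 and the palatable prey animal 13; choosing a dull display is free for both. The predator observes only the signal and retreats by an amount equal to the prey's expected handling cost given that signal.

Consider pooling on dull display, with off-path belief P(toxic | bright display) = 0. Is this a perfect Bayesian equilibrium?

Yes

At the pooled signal (dull display) the predator holds the prior 1/2 and pays 1/2·40 + 1/2·22 = 31. Off-path (bright display) belief 0 gives 0·40 + 1·22 = 22.
Toxic: dull display gives 31 − 0 = 31; bright display gives 22 − 2 = 20. Stays. ✓
Palatable: dull display gives 31 − 0 = 31; bright display gives 22 − 13 = 9. Stays. ✓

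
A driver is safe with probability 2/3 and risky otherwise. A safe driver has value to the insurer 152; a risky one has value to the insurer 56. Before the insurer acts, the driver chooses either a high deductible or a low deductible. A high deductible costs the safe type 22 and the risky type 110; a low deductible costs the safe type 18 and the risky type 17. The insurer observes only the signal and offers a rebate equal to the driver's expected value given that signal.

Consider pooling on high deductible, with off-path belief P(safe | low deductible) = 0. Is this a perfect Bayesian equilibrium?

No

At the pooled signal (high deductible) the insurer holds the prior 2/3 and pays 2/3·152 + 1/3·56 = 120. Off-path (low deductible) belief 0 gives 0·152 + 1·56 = 56.
Safe: high deductible gives 120 − 22 = 98; low deductible gives 56 − 18 = 38. Stays. ✓
Risky: high deductible gives 120 − 110 = 10; low deductible gives 56 − 17 = 39. Deviates. ✗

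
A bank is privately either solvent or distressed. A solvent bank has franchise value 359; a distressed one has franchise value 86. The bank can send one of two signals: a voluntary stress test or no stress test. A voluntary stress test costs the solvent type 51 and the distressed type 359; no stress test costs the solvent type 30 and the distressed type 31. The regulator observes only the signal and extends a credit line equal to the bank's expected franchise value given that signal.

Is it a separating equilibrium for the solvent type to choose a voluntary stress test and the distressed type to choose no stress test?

Under separation the regulator infers type exactly: stress test → solvent (pays 359), no stress test → distressed (pays 86).
Solvent: stress test gives 359 − 51 = 308; no stress test gives 86 − 30 = 56. No deviation. ✓
Distressed: no stress test gives 86 − 31 = 55; stress test gives 359 − 359 = 0. No deviation. ✓
Neither type gains from mimicking the other.

Yes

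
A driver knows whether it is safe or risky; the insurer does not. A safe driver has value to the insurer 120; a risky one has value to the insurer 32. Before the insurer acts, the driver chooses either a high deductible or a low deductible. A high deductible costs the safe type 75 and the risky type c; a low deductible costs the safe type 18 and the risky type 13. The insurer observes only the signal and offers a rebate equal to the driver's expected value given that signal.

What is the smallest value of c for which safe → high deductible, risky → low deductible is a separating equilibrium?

Under separation: high deductible → safe (pays 120); low deductible → risky (pays 32).
Safe: 120 − 75 = 45 ≥ 32 − 18 = 14. Holds regardless of c. ✓
Risky: 32 − 13 ≥ 120 − c, so c ≥ 120 − 19 = 101.

101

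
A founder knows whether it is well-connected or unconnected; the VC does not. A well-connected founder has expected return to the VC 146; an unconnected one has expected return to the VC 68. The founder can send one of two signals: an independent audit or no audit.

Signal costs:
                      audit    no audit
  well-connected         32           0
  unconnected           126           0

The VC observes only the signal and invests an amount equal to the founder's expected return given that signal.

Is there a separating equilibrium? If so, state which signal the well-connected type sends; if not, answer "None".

audit

Try well-connected → audit, unconnected → no audit:
  If types separate, audit earns payment 146 and no audit earns 68.
  Well-connected: audit gives 146 − 32 = 114; no audit gives 68 − 0 = 68. No deviation. ✓
  Unconnected: no audit gives 68 − 0 = 68; audit gives 146 − 126 = 20. No deviation. ✓
Both hold — the well-connected type sends audit.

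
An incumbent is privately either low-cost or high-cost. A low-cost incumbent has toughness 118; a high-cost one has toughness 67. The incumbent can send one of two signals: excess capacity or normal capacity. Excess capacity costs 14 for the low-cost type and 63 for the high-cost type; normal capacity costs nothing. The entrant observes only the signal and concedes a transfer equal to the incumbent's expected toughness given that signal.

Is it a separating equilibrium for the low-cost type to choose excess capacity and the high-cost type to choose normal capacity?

Yes

If types separate, excess capacity earns payment 118 and normal capacity earns 67.
Low-cost: excess capacity gives 118 − 14 = 104; normal capacity gives 67 − 0 = 67. No deviation. ✓
High-cost: normal capacity gives 67 − 0 = 67; excess capacity gives 118 − 63 = 55. No deviation. ✓
Both incentive constraints hold.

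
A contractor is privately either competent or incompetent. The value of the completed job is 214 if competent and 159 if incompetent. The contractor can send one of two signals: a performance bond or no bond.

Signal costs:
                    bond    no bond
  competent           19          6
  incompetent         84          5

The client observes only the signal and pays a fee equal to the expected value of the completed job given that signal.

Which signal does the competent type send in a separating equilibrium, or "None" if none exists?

bond

Try competent → bond, incompetent → no bond:
  If types separate, bond earns payment 214 and no bond earns 159.
  Competent: bond gives 214 − 19 = 195; no bond gives 159 − 6 = 153. No deviation. ✓
  Incompetent: no bond gives 159 − 5 = 154; bond gives 214 − 84 = 130. No deviation. ✓
Both hold — the competent type sends bond.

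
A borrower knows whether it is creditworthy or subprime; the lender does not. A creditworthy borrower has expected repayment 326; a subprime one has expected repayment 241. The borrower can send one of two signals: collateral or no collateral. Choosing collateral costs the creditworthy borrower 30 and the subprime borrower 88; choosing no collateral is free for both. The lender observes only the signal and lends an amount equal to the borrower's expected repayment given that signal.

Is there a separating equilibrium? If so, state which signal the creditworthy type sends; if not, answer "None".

collateral

Try creditworthy → collateral, subprime → no collateral:
  If types separate, collateral earns payment 326 and no collateral earns 241.
  Creditworthy: collateral gives 326 − 30 = 296; no collateral gives 241 − 0 = 241. No deviation. ✓
  Subprime: no collateral gives 241 − 0 = 241; collateral gives 326 − 88 = 238. No deviation. ✓
Both hold — the creditworthy type sends collateral.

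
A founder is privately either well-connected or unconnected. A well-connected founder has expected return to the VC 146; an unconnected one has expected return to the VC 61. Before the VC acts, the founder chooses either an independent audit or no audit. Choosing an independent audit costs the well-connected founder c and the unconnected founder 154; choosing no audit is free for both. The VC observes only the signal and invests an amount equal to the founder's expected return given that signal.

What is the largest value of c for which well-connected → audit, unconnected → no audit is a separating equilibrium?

85

Under separation: audit → well-connected (pays 146); no audit → unconnected (pays 61).
Unconnected: 61 − 0 = 61 ≥ 146 − 154 = -8. Holds regardless of c. ✓
Well-connected: 146 − c ≥ 61 − 0, so c ≤ 146 − 61 = 85.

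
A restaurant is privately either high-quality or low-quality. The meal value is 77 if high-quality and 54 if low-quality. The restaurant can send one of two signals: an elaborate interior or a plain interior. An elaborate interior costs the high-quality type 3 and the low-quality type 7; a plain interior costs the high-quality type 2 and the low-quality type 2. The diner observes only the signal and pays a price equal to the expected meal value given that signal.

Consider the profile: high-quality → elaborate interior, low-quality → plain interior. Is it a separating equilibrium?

No

If types separate, elaborate interior earns payment 77 and plain interior earns 54.
High-quality: elaborate interior gives 77 − 3 = 74; plain interior gives 54 − 2 = 52. No deviation. ✓
Low-quality: plain interior gives 54 − 2 = 52; elaborate interior gives 77 − 7 = 70. Would deviate. ✗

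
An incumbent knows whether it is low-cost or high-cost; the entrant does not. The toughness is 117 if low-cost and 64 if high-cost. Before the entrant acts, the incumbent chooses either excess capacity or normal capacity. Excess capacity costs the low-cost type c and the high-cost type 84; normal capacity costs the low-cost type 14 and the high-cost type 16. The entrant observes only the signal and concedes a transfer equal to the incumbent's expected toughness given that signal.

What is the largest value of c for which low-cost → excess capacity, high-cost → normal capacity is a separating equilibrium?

Under separation: excess capacity → low-cost (pays 117); normal capacity → high-cost (pays 64).
High-cost: 64 − 16 = 48 ≥ 117 − 84 = 33. Holds regardless of c. ✓
Low-cost: 117 − c ≥ 64 − 14, so c ≤ 117 − 50 = 67.

67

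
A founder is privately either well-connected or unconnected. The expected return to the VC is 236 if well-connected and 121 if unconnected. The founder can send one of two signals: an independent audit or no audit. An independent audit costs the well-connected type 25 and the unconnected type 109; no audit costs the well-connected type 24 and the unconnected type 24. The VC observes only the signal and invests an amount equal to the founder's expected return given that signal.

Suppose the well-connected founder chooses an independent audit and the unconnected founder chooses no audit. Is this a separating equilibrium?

If types separate, audit earns payment 236 and no audit earns 121.
Well-connected: audit gives 236 − 25 = 211; no audit gives 121 − 24 = 97. No deviation. ✓
Unconnected: no audit gives 121 − 24 = 97; audit gives 236 − 109 = 127. Would deviate. ✗

No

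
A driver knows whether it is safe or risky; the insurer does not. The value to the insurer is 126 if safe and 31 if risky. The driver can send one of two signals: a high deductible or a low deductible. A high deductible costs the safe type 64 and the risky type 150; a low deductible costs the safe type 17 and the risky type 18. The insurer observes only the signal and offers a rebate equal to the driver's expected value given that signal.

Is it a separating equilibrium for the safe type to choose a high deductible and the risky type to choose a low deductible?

If types separate, high deductible earns payment 126 and low deductible earns 31.
Safe: high deductible gives 126 − 64 = 62; low deductible gives 31 − 17 = 14. No deviation. ✓
Risky: low deductible gives 31 − 18 = 13; high deductible gives 126 − 150 = -24. No deviation. ✓
Both incentive constraints hold.

Yes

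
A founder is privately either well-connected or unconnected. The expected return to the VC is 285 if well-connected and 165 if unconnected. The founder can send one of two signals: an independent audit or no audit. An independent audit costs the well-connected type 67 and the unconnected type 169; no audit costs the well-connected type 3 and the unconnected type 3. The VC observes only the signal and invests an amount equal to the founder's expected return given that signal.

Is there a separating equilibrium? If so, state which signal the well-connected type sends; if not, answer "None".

Try well-connected → audit, unconnected → no audit:
  If types separate, audit earns payment 285 and no audit earns 165.
  Well-connected: audit gives 285 − 67 = 218; no audit gives 165 − 3 = 162. No deviation. ✓
  Unconnected: no audit gives 165 − 3 = 162; audit gives 285 − 169 = 116. No deviation. ✓
Both hold — the well-connected type sends audit.

audit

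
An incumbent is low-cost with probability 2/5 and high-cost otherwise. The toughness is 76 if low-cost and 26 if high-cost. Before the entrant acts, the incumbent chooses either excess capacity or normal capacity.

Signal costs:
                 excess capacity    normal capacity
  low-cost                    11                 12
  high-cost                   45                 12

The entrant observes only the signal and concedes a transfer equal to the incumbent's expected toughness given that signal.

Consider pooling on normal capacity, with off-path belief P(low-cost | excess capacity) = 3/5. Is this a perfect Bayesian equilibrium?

At the pooled signal (normal capacity) the entrant holds the prior 2/5 and pays 2/5·76 + 3/5·26 = 46. Off-path (excess capacity) belief 3/5 gives 3/5·76 + 2/5·26 = 56.
Low-cost: normal capacity gives 46 − 12 = 34; excess capacity gives 56 − 11 = 45. Deviates. ✗
High-cost: normal capacity gives 46 − 12 = 34; excess capacity gives 56 − 45 = 11. Stays. ✓

No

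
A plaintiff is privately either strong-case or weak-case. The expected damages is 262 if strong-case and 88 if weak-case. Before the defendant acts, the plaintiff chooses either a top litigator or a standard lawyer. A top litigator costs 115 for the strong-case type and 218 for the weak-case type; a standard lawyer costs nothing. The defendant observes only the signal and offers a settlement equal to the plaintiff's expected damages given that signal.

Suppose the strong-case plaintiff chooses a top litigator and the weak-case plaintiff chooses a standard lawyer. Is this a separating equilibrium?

Yes

If types separate, top litigator earns payment 262 and standard lawyer earns 88.
Strong-case: top litigator gives 262 − 115 = 147; standard lawyer gives 88 − 0 = 88. No deviation. ✓
Weak-case: standard lawyer gives 88 − 0 = 88; top litigator gives 262 − 218 = 44. No deviation. ✓
Neither type gains from mimicking the other.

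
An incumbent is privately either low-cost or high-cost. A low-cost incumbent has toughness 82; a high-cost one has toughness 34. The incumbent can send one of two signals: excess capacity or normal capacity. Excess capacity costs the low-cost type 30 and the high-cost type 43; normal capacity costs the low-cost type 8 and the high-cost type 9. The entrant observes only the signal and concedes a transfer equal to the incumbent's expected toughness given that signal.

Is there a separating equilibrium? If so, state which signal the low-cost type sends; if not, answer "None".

None

Try low-cost → excess capacity, high-cost → normal capacity:
  If types separate, excess capacity earns payment 82 and normal capacity earns 34.
  Low-cost: excess capacity gives 82 − 30 = 52; normal capacity gives 34 − 8 = 26. No deviation. ✓
  High-cost: normal capacity gives 34 − 9 = 25; excess capacity gives 82 − 43 = 39. Would deviate. ✗
Try low-cost → normal capacity, high-cost → excess capacity:
  If types separate, normal capacity earns payment 82 and excess capacity earns 34.
  Low-cost: normal capacity gives 82 − 8 = 74; excess capacity gives 34 − 30 = 4. No deviation. ✓
  High-cost: excess capacity gives 34 − 43 = -9; normal capacity gives 82 − 9 = 73. Would deviate. ✗
Neither assignment is incentive-compatible.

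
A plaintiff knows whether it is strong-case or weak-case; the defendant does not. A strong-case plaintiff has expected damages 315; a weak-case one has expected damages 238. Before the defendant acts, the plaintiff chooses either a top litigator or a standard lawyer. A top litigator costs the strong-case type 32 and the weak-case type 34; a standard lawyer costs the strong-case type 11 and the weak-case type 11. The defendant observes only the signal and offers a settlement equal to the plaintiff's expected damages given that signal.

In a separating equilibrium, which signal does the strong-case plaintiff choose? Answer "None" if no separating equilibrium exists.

None

Try strong-case → top litigator, weak-case → standard lawyer:
  If types separate, top litigator earns payment 315 and standard lawyer earns 238.
  Strong-case: top litigator gives 315 − 32 = 283; standard lawyer gives 238 − 11 = 227. No deviation. ✓
  Weak-case: standard lawyer gives 238 − 11 = 227; top litigator gives 315 − 34 = 281. Would deviate. ✗
Try strong-case → standard lawyer, weak-case → top litigator:
  If types separate, standard lawyer earns payment 315 and top litigator earns 238.
  Strong-case: standard lawyer gives 315 − 11 = 304; top litigator gives 238 − 32 = 206. No deviation. ✓
  Weak-case: top litigator gives 238 − 34 = 204; standard lawyer gives 315 − 11 = 304. Would deviate. ✗
Neither assignment is incentive-compatible.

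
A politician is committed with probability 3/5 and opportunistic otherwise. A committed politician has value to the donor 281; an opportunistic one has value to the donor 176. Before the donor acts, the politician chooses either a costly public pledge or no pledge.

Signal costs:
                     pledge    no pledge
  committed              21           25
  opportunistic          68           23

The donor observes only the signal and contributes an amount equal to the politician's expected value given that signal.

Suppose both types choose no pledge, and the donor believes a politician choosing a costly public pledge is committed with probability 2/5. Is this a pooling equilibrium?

Yes

At the pooled signal (no pledge) the donor holds the prior 3/5 and pays 3/5·281 + 2/5·176 = 239. Off-path (pledge) belief 2/5 gives 2/5·281 + 3/5·176 = 218.
Committed: no pledge gives 239 − 25 = 214; pledge gives 218 − 21 = 197. Stays. ✓
Opportunistic: no pledge gives 239 − 23 = 216; pledge gives 218 − 68 = 150. Stays. ✓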